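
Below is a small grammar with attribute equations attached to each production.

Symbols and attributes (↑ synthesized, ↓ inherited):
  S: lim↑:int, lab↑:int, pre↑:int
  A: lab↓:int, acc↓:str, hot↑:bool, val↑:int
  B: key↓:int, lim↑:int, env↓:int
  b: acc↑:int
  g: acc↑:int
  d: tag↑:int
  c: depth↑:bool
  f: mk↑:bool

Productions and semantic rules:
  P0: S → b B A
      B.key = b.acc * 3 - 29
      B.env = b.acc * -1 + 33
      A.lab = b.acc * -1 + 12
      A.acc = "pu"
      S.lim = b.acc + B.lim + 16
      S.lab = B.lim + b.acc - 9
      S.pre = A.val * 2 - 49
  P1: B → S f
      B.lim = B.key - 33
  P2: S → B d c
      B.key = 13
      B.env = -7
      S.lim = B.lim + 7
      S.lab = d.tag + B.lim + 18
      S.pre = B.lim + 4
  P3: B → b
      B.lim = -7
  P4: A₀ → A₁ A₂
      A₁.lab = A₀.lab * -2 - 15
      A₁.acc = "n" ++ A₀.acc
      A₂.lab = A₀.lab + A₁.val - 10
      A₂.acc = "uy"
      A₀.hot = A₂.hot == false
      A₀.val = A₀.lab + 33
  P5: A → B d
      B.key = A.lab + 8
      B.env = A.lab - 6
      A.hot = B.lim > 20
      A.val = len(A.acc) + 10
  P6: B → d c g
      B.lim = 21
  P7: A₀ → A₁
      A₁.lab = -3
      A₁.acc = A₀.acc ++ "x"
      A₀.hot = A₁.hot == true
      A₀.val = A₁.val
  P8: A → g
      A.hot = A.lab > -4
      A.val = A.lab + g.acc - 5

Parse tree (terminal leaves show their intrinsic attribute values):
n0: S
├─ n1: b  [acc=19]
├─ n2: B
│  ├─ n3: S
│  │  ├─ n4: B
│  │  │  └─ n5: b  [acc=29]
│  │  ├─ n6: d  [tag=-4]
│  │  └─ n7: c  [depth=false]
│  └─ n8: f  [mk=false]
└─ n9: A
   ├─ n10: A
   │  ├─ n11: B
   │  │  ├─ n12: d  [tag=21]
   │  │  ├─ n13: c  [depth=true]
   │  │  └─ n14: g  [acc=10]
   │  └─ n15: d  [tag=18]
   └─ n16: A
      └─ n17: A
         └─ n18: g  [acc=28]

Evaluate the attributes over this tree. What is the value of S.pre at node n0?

1. n1.acc = 19  [terminal]
2. n2.key = 28  [b.acc * 3 - 29]
3. n2.env = 14  [b.acc * -1 + 33]
4. n4.key = 13  [13]
5. n4.env = -7  [-7]
6. n5.acc = 29  [terminal]
7. n4.lim = -7  [-7]
8. n6.tag = -4  [terminal]
9. n7.depth = false  [terminal]
10. n3.lim = 0  [B.lim + 7]
11. n3.lab = 7  [d.tag + B.lim + 18]
12. n3.pre = -3  [B.lim + 4]
13. n8.mk = false  [terminal]
14. n2.lim = -5  [B.key - 33]
15. n9.lab = -7  [b.acc * -1 + 12]
16. n9.acc = "pu"  ["pu"]
17. n10.lab = -1  [A₀.lab * -2 - 15]
18. n10.acc = "npu"  ["n" ++ A₀.acc]
19. n11.key = 7  [A.lab + 8]
20. n11.env = -7  [A.lab - 6]
21. n12.tag = 21  [terminal]
22. n13.depth = true  [terminal]
23. n14.acc = 10  [terminal]
24. n11.lim = 21  [21]
25. n15.tag = 18  [terminal]
26. n10.hot = true  [B.lim > 20]
27. n10.val = 13  [len(A.acc) + 10]
28. n16.lab = -4  [A₀.lab + A₁.val - 10]
29. n16.acc = "uy"  ["uy"]
30. n17.lab = -3  [-3]
31. n17.acc = "uyx"  [A₀.acc ++ "x"]
32. n18.acc = 28  [terminal]
33. n17.hot = true  [A.lab > -4]
34. n17.val = 20  [A.lab + g.acc - 5]
35. n16.hot = true  [A₁.hot == true]
36. n16.val = 20  [A₁.val]
37. n9.hot = false  [A₂.hot == false]
38. n9.val = 26  [A₀.lab + 33]
39. n0.lim = 30  [b.acc + B.lim + 16]
40. n0.lab = 5  [B.lim + b.acc - 9]
41. n0.pre = 3  [A.val * 2 - 49]

3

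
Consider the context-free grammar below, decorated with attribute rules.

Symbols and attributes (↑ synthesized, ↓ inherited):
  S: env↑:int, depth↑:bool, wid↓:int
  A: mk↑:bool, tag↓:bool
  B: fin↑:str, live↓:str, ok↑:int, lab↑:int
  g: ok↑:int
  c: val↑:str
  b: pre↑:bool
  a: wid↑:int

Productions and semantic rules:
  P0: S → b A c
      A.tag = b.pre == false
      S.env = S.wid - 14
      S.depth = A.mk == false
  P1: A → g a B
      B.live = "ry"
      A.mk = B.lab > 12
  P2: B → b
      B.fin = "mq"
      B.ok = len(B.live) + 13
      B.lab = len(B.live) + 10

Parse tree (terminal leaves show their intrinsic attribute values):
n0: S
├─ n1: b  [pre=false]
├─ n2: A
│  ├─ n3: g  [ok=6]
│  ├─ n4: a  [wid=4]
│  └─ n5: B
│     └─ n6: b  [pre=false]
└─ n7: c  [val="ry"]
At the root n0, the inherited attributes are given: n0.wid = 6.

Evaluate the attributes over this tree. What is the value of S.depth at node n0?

true

1. n0.wid = 6  [given at root]
2. n1.pre = false  [terminal]
3. n2.tag = true  [b.pre == false]
4. n3.ok = 6  [terminal]
5. n4.wid = 4  [terminal]
6. n5.live = "ry"  ["ry"]
7. n6.pre = false  [terminal]
8. n5.fin = "mq"  ["mq"]
9. n5.ok = 15  [len(B.live) + 13]
10. n5.lab = 12  [len(B.live) + 10]
11. n2.mk = false  [B.lab > 12]
12. n7.val = "ry"  [terminal]
13. n0.env = -8  [S.wid - 14]
14. n0.depth = true  [A.mk == false]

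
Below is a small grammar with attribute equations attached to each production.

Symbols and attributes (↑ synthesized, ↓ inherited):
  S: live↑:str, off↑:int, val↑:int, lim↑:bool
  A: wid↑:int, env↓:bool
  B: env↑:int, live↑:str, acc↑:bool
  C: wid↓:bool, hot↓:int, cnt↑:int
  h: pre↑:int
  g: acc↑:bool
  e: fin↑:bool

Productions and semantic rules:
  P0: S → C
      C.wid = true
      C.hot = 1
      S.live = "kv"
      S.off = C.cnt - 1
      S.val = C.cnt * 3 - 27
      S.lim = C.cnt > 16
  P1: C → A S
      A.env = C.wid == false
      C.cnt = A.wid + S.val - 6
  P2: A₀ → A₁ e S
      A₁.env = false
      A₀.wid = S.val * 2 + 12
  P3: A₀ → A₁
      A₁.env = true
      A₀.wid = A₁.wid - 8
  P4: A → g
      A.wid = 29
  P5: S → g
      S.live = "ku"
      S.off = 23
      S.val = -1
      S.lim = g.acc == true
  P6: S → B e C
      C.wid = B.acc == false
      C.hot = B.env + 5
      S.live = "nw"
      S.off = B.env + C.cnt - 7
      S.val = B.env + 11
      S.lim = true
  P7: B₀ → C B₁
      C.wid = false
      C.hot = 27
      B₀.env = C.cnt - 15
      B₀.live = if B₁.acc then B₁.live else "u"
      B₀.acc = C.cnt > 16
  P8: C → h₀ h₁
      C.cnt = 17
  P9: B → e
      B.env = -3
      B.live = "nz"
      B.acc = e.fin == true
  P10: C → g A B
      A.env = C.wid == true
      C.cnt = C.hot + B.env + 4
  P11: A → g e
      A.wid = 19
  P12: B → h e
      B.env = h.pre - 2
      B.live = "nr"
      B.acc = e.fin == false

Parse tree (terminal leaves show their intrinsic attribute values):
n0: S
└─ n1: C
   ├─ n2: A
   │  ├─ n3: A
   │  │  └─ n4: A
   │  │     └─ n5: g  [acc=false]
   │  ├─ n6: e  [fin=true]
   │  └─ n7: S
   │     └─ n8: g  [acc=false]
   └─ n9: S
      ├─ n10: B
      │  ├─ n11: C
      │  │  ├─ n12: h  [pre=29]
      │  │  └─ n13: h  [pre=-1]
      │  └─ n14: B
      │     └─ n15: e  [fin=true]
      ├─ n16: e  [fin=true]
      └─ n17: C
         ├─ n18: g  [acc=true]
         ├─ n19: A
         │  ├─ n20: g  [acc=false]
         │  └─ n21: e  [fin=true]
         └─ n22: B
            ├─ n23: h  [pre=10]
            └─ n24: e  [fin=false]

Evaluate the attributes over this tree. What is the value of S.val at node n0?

1. n1.wid = true  [true]
2. n1.hot = 1  [1]
3. n2.env = false  [C.wid == false]
4. n3.env = false  [false]
5. n4.env = true  [true]
6. n5.acc = false  [terminal]
7. n4.wid = 29  [29]
8. n3.wid = 21  [A₁.wid - 8]
9. n6.fin = true  [terminal]
10. n8.acc = false  [terminal]
11. n7.live = "ku"  ["ku"]
12. n7.off = 23  [23]
13. n7.val = -1  [-1]
14. n7.lim = false  [g.acc == true]
15. n2.wid = 10  [S.val * 2 + 12]
16. n11.wid = false  [false]
17. n11.hot = 27  [27]
18. n12.pre = 29  [terminal]
19. n13.pre = -1  [terminal]
20. n11.cnt = 17  [17]
21. n15.fin = true  [terminal]
22. n14.env = -3  [-3]
23. n14.live = "nz"  ["nz"]
24. n14.acc = true  [e.fin == true]
25. n10.env = 2  [C.cnt - 15]
26. n10.live = "nz"  [if B₁.acc then B₁.live else "u"]
27. n10.acc = true  [C.cnt > 16]
28. n16.fin = true  [terminal]
29. n17.wid = false  [B.acc == false]
30. n17.hot = 7  [B.env + 5]
31. n18.acc = true  [terminal]
32. n19.env = false  [C.wid == true]
33. n20.acc = false  [terminal]
34. n21.fin = true  [terminal]
35. n19.wid = 19  [19]
36. n23.pre = 10  [terminal]
37. n24.fin = false  [terminal]
38. n22.env = 8  [h.pre - 2]
39. n22.live = "nr"  ["nr"]
40. n22.acc = true  [e.fin == false]
41. n17.cnt = 19  [C.hot + B.env + 4]
42. n9.live = "nw"  ["nw"]
43. n9.off = 14  [B.env + C.cnt - 7]
44. n9.val = 13  [B.env + 11]
45. n9.lim = true  [true]
46. n1.cnt = 17  [A.wid + S.val - 6]
47. n0.live = "kv"  ["kv"]
48. n0.off = 16  [C.cnt - 1]
49. n0.val = 24  [C.cnt * 3 - 27]
50. n0.lim = true  [C.cnt > 16]

24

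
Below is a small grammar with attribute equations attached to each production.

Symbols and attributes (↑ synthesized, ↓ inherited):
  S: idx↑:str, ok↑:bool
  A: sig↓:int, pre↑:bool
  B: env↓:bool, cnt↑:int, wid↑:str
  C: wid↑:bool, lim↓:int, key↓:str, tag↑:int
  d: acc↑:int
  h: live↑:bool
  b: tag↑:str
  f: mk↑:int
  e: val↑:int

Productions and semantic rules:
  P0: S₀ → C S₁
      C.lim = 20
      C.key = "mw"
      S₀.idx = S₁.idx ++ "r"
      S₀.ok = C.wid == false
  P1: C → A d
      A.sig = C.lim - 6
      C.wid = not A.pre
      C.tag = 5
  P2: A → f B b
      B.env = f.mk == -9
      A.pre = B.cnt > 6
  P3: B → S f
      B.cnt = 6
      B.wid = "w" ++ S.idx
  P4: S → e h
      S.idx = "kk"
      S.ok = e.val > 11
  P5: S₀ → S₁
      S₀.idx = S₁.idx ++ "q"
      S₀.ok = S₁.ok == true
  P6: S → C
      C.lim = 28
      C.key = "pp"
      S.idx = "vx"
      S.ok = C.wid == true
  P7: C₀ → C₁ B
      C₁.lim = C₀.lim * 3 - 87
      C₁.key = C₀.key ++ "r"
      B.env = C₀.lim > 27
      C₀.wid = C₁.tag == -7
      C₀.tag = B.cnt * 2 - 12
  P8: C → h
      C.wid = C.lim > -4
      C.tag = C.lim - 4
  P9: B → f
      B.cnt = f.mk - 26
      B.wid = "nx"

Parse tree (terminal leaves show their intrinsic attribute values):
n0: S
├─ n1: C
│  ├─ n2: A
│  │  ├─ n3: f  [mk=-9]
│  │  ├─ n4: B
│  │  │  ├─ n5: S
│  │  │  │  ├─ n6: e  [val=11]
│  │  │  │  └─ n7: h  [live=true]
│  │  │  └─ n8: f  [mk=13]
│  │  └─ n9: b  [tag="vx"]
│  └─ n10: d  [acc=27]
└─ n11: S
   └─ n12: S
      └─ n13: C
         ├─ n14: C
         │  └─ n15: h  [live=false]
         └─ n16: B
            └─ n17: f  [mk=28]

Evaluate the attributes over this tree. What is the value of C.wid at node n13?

true

1. n1.lim = 20  [20]
2. n1.key = "mw"  ["mw"]
3. n2.sig = 14  [C.lim - 6]
4. n3.mk = -9  [terminal]
5. n4.env = true  [f.mk == -9]
6. n6.val = 11  [terminal]
7. n7.live = true  [terminal]
8. n5.idx = "kk"  ["kk"]
9. n5.ok = false  [e.val > 11]
10. n8.mk = 13  [terminal]
11. n4.cnt = 6  [6]
12. n4.wid = "wkk"  ["w" ++ S.idx]
13. n9.tag = "vx"  [terminal]
14. n2.pre = false  [B.cnt > 6]
15. n10.acc = 27  [terminal]
16. n1.wid = true  [not A.pre]
17. n1.tag = 5  [5]
18. n13.lim = 28  [28]
19. n13.key = "pp"  ["pp"]
20. n14.lim = -3  [C₀.lim * 3 - 87]
21. n14.key = "ppr"  [C₀.key ++ "r"]
22. n15.live = false  [terminal]
23. n14.wid = true  [C.lim > -4]
24. n14.tag = -7  [C.lim - 4]
25. n16.env = true  [C₀.lim > 27]
26. n17.mk = 28  [terminal]
27. n16.cnt = 2  [f.mk - 26]
28. n16.wid = "nx"  ["nx"]
29. n13.wid = true  [C₁.tag == -7]
30. n13.tag = -8  [B.cnt * 2 - 12]
31. n12.idx = "vx"  ["vx"]
32. n12.ok = true  [C.wid == true]
33. n11.idx = "vxq"  [S₁.idx ++ "q"]
34. n11.ok = true  [S₁.ok == true]
35. n0.idx = "vxqr"  [S₁.idx ++ "r"]
36. n0.ok = false  [C.wid == false]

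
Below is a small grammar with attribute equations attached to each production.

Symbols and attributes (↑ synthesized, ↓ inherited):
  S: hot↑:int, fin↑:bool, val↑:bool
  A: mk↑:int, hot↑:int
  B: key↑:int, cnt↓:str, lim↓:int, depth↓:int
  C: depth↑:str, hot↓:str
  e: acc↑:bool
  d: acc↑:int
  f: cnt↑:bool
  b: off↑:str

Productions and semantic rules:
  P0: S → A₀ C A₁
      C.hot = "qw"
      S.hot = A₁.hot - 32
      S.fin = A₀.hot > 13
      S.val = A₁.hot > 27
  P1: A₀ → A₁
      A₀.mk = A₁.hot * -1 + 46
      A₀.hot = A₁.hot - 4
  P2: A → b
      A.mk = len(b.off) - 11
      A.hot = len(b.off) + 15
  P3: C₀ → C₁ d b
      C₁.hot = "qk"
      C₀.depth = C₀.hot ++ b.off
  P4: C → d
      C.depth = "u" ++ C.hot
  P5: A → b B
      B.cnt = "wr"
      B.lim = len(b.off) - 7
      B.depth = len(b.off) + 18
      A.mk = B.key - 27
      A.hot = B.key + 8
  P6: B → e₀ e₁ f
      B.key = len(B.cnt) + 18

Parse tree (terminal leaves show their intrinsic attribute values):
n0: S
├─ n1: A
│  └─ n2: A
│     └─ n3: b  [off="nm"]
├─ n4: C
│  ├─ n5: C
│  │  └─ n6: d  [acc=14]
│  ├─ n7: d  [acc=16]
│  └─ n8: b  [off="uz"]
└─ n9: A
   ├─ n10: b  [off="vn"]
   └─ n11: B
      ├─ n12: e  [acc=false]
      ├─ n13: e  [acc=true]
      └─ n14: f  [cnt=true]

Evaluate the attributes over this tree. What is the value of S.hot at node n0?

1. n3.off = "nm"  [terminal]
2. n2.mk = -9  [len(b.off) - 11]
3. n2.hot = 17  [len(b.off) + 15]
4. n1.mk = 29  [A₁.hot * -1 + 46]
5. n1.hot = 13  [A₁.hot - 4]
6. n4.hot = "qw"  ["qw"]
7. n5.hot = "qk"  ["qk"]
8. n6.acc = 14  [terminal]
9. n5.depth = "uqk"  ["u" ++ C.hot]
10. n7.acc = 16  [terminal]
11. n8.off = "uz"  [terminal]
12. n4.depth = "qwuz"  [C₀.hot ++ b.off]
13. n10.off = "vn"  [terminal]
14. n11.cnt = "wr"  ["wr"]
15. n11.lim = -5  [len(b.off) - 7]
16. n11.depth = 20  [len(b.off) + 18]
17. n12.acc = false  [terminal]
18. n13.acc = true  [terminal]
19. n14.cnt = true  [terminal]
20. n11.key = 20  [len(B.cnt) + 18]
21. n9.mk = -7  [B.key - 27]
22. n9.hot = 28  [B.key + 8]
23. n0.hot = -4  [A₁.hot - 32]
24. n0.fin = false  [A₀.hot > 13]
25. n0.val = true  [A₁.hot > 27]

-4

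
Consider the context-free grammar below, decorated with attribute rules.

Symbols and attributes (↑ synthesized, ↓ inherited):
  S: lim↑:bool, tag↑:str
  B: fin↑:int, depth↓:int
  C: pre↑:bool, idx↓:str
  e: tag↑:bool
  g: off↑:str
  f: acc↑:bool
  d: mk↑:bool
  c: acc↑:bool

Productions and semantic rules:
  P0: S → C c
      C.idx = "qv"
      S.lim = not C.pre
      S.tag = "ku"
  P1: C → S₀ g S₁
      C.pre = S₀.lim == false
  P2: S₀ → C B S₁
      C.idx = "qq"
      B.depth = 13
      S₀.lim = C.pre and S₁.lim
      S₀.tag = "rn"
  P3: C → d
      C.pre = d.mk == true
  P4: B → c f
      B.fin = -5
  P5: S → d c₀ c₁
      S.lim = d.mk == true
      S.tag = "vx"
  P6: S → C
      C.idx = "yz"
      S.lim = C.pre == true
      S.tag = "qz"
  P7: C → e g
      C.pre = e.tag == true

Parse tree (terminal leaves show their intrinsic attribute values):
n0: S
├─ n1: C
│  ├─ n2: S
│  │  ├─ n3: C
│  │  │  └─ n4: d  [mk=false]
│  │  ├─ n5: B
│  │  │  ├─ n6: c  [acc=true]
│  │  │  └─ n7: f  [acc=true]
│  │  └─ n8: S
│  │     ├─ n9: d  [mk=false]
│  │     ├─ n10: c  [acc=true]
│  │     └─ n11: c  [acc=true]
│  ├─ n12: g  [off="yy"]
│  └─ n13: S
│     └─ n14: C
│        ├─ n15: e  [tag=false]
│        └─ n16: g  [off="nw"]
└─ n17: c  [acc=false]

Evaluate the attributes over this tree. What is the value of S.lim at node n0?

false

1. n1.idx = "qv"  ["qv"]
2. n3.idx = "qq"  ["qq"]
3. n4.mk = false  [terminal]
4. n3.pre = false  [d.mk == true]
5. n5.depth = 13  [13]
6. n6.acc = true  [terminal]
7. n7.acc = true  [terminal]
8. n5.fin = -5  [-5]
9. n9.mk = false  [terminal]
10. n10.acc = true  [terminal]
11. n11.acc = true  [terminal]
12. n8.lim = false  [d.mk == true]
13. n8.tag = "vx"  ["vx"]
14. n2.lim = false  [C.pre and S₁.lim]
15. n2.tag = "rn"  ["rn"]
16. n12.off = "yy"  [terminal]
17. n14.idx = "yz"  ["yz"]
18. n15.tag = false  [terminal]
19. n16.off = "nw"  [terminal]
20. n14.pre = false  [e.tag == true]
21. n13.lim = false  [C.pre == true]
22. n13.tag = "qz"  ["qz"]
23. n1.pre = true  [S₀.lim == false]
24. n17.acc = false  [terminal]
25. n0.lim = false  [not C.pre]
26. n0.tag = "ku"  ["ku"]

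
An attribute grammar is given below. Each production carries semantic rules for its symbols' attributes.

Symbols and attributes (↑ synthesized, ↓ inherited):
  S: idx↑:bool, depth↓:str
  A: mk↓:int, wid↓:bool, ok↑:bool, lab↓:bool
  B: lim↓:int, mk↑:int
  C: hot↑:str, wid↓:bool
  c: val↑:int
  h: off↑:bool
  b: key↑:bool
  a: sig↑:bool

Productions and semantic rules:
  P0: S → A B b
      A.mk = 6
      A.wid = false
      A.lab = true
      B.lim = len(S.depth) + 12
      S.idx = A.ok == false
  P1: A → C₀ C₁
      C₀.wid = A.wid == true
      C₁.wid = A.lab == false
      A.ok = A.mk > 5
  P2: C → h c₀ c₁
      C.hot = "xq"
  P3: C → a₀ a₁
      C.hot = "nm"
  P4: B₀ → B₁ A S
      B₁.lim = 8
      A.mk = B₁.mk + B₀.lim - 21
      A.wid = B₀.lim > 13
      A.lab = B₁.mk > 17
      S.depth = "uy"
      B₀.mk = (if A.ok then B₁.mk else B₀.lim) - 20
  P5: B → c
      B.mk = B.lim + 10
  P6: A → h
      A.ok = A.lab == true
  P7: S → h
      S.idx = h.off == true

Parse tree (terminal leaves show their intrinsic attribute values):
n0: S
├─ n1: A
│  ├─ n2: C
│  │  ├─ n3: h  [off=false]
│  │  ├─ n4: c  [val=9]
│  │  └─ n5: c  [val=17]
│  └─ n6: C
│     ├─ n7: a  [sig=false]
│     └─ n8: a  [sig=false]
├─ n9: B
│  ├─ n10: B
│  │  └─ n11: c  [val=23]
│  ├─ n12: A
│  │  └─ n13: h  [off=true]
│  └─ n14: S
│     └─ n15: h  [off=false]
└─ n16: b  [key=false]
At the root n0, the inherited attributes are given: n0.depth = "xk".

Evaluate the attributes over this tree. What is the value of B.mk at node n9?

-2

1. n0.depth = "xk"  [given at root]
2. n1.mk = 6  [6]
3. n1.wid = false  [false]
4. n1.lab = true  [true]
5. n2.wid = false  [A.wid == true]
6. n3.off = false  [terminal]
7. n4.val = 9  [terminal]
8. n5.val = 17  [terminal]
9. n2.hot = "xq"  ["xq"]
10. n6.wid = false  [A.lab == false]
11. n7.sig = false  [terminal]
12. n8.sig = false  [terminal]
13. n6.hot = "nm"  ["nm"]
14. n1.ok = true  [A.mk > 5]
15. n9.lim = 14  [len(S.depth) + 12]
16. n10.lim = 8  [8]
17. n11.val = 23  [terminal]
18. n10.mk = 18  [B.lim + 10]
19. n12.mk = 11  [B₁.mk + B₀.lim - 21]
20. n12.wid = true  [B₀.lim > 13]
21. n12.lab = true  [B₁.mk > 17]
22. n13.off = true  [terminal]
23. n12.ok = true  [A.lab == true]
24. n14.depth = "uy"  ["uy"]
25. n15.off = false  [terminal]
26. n14.idx = false  [h.off == true]
27. n9.mk = -2  [(if A.ok then B₁.mk else B₀.lim) - 20]
28. n16.key = false  [terminal]
29. n0.idx = false  [A.ok == false]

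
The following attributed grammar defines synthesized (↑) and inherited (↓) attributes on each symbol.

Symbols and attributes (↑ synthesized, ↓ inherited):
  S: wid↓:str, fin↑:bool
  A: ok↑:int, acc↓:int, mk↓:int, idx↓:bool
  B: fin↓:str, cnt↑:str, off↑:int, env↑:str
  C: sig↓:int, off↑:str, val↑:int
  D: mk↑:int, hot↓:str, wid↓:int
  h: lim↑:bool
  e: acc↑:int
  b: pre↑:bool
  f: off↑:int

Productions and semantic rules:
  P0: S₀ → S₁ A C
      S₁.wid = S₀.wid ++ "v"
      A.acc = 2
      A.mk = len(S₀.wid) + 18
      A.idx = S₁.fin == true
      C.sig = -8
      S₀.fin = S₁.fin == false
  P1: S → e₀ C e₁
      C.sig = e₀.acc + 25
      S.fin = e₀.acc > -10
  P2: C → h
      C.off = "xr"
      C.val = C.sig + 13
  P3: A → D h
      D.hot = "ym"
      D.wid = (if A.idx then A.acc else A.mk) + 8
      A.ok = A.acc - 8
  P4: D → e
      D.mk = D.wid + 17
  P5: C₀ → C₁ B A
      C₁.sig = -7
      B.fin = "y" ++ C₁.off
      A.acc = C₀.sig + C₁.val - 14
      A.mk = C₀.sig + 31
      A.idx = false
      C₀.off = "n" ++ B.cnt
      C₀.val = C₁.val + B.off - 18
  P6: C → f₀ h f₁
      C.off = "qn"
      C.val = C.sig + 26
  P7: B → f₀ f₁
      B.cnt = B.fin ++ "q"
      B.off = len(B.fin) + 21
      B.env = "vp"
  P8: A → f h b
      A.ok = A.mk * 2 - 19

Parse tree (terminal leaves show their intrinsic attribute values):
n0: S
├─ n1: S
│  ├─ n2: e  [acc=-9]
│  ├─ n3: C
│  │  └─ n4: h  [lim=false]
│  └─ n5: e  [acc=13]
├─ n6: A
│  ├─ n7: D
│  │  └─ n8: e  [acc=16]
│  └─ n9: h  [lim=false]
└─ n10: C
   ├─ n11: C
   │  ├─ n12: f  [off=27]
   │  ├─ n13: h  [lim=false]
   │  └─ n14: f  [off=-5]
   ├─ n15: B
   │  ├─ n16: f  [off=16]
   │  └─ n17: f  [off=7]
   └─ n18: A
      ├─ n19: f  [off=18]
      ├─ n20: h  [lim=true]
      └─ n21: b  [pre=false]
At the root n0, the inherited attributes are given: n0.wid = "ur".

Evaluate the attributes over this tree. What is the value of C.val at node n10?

25

1. n0.wid = "ur"  [given at root]
2. n1.wid = "urv"  [S₀.wid ++ "v"]
3. n2.acc = -9  [terminal]
4. n3.sig = 16  [e₀.acc + 25]
5. n4.lim = false  [terminal]
6. n3.off = "xr"  ["xr"]
7. n3.val = 29  [C.sig + 13]
8. n5.acc = 13  [terminal]
9. n1.fin = true  [e₀.acc > -10]
10. n6.acc = 2  [2]
11. n6.mk = 20  [len(S₀.wid) + 18]
12. n6.idx = true  [S₁.fin == true]
13. n7.hot = "ym"  ["ym"]
14. n7.wid = 10  [(if A.idx then A.acc else A.mk) + 8]
15. n8.acc = 16  [terminal]
16. n7.mk = 27  [D.wid + 17]
17. n9.lim = false  [terminal]
18. n6.ok = -6  [A.acc - 8]
19. n10.sig = -8  [-8]
20. n11.sig = -7  [-7]
21. n12.off = 27  [terminal]
22. n13.lim = false  [terminal]
23. n14.off = -5  [terminal]
24. n11.off = "qn"  ["qn"]
25. n11.val = 19  [C.sig + 26]
26. n15.fin = "yqn"  ["y" ++ C₁.off]
27. n16.off = 16  [terminal]
28. n17.off = 7  [terminal]
29. n15.cnt = "yqnq"  [B.fin ++ "q"]
30. n15.off = 24  [len(B.fin) + 21]
31. n15.env = "vp"  ["vp"]
32. n18.acc = -3  [C₀.sig + C₁.val - 14]
33. n18.mk = 23  [C₀.sig + 31]
34. n18.idx = false  [false]
35. n19.off = 18  [terminal]
36. n20.lim = true  [terminal]
37. n21.pre = false  [terminal]
38. n18.ok = 27  [A.mk * 2 - 19]
39. n10.off = "nyqnq"  ["n" ++ B.cnt]
40. n10.val = 25  [C₁.val + B.off - 18]
41. n0.fin = false  [S₁.fin == false]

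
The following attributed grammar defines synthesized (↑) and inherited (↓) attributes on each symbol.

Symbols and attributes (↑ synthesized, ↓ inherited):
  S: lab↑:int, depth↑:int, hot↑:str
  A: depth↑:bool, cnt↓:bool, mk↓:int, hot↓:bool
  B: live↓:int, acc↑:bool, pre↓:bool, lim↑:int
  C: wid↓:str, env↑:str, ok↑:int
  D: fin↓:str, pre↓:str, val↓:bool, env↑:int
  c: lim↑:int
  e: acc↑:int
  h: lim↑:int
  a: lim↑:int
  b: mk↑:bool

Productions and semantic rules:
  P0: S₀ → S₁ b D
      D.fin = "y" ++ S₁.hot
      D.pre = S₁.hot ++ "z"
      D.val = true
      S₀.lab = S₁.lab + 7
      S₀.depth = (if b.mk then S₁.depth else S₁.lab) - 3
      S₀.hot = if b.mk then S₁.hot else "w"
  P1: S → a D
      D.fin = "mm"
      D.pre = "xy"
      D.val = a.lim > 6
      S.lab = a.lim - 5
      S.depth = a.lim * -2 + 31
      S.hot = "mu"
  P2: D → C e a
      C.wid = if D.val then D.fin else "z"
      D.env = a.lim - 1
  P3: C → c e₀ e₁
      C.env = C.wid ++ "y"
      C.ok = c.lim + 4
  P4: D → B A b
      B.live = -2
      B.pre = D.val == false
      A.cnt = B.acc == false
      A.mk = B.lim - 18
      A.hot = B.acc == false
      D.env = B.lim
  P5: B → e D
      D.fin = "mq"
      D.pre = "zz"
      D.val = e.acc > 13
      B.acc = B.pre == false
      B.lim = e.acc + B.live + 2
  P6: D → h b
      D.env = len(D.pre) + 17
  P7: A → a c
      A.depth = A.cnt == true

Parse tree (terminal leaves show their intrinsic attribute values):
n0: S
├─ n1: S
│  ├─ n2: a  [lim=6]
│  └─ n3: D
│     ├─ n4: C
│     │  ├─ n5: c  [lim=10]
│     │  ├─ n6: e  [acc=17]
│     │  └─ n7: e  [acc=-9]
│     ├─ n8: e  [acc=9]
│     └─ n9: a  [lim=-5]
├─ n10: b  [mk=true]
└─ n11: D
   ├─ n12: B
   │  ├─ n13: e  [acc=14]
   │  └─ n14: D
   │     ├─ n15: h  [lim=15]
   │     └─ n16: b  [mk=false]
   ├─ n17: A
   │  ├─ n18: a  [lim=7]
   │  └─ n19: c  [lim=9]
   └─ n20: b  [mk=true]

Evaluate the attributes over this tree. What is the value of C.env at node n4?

1. n2.lim = 6  [terminal]
2. n3.fin = "mm"  ["mm"]
3. n3.pre = "xy"  ["xy"]
4. n3.val = false  [a.lim > 6]
5. n4.wid = "z"  [if D.val then D.fin else "z"]
6. n5.lim = 10  [terminal]
7. n6.acc = 17  [terminal]
8. n7.acc = -9  [terminal]
9. n4.env = "zy"  [C.wid ++ "y"]
10. n4.ok = 14  [c.lim + 4]
11. n8.acc = 9  [terminal]
12. n9.lim = -5  [terminal]
13. n3.env = -6  [a.lim - 1]
14. n1.lab = 1  [a.lim - 5]
15. n1.depth = 19  [a.lim * -2 + 31]
16. n1.hot = "mu"  ["mu"]
17. n10.mk = true  [terminal]
18. n11.fin = "ymu"  ["y" ++ S₁.hot]
19. n11.pre = "muz"  [S₁.hot ++ "z"]
20. n11.val = true  [true]
21. n12.live = -2  [-2]
22. n12.pre = false  [D.val == false]
23. n13.acc = 14  [terminal]
24. n14.fin = "mq"  ["mq"]
25. n14.pre = "zz"  ["zz"]
26. n14.val = true  [e.acc > 13]
27. n15.lim = 15  [terminal]
28. n16.mk = false  [terminal]
29. n14.env = 19  [len(D.pre) + 17]
30. n12.acc = true  [B.pre == false]
31. n12.lim = 14  [e.acc + B.live + 2]
32. n17.cnt = false  [B.acc == false]
33. n17.mk = -4  [B.lim - 18]
34. n17.hot = false  [B.acc == false]
35. n18.lim = 7  [terminal]
36. n19.lim = 9  [terminal]
37. n17.depth = false  [A.cnt == true]
38. n20.mk = true  [terminal]
39. n11.env = 14  [B.lim]
40. n0.lab = 8  [S₁.lab + 7]
41. n0.depth = 16  [(if b.mk then S₁.depth else S₁.lab) - 3]
42. n0.hot = "mu"  [if b.mk then S₁.hot else "w"]

"zy"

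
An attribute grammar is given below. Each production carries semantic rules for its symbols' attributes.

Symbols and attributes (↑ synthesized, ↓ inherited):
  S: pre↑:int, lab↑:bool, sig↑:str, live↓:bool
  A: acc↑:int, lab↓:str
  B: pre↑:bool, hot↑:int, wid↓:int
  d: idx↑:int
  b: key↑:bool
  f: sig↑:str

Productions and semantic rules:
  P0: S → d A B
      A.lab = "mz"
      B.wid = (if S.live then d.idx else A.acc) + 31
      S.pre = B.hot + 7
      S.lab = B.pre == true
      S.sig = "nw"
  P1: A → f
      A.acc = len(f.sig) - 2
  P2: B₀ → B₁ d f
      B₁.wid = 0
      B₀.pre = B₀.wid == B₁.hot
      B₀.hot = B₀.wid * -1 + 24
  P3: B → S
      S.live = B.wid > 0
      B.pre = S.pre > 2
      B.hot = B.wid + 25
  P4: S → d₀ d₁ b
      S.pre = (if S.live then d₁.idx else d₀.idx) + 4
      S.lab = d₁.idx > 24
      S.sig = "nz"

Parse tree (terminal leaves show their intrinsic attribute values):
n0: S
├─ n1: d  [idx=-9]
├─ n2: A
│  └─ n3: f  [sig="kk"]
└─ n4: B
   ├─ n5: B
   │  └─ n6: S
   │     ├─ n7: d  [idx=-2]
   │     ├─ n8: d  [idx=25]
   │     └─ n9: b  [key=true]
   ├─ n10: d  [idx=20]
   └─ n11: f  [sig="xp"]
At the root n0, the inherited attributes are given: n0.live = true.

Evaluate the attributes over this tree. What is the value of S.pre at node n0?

1. n0.live = true  [given at root]
2. n1.idx = -9  [terminal]
3. n2.lab = "mz"  ["mz"]
4. n3.sig = "kk"  [terminal]
5. n2.acc = 0  [len(f.sig) - 2]
6. n4.wid = 22  [(if S.live then d.idx else A.acc) + 31]
7. n5.wid = 0  [0]
8. n6.live = false  [B.wid > 0]
9. n7.idx = -2  [terminal]
10. n8.idx = 25  [terminal]
11. n9.key = true  [terminal]
12. n6.pre = 2  [(if S.live then d₁.idx else d₀.idx) + 4]
13. n6.lab = true  [d₁.idx > 24]
14. n6.sig = "nz"  ["nz"]
15. n5.pre = false  [S.pre > 2]
16. n5.hot = 25  [B.wid + 25]
17. n10.idx = 20  [terminal]
18. n11.sig = "xp"  [terminal]
19. n4.pre = false  [B₀.wid == B₁.hot]
20. n4.hot = 2  [B₀.wid * -1 + 24]
21. n0.pre = 9  [B.hot + 7]
22. n0.lab = false  [B.pre == true]
23. n0.sig = "nw"  ["nw"]

9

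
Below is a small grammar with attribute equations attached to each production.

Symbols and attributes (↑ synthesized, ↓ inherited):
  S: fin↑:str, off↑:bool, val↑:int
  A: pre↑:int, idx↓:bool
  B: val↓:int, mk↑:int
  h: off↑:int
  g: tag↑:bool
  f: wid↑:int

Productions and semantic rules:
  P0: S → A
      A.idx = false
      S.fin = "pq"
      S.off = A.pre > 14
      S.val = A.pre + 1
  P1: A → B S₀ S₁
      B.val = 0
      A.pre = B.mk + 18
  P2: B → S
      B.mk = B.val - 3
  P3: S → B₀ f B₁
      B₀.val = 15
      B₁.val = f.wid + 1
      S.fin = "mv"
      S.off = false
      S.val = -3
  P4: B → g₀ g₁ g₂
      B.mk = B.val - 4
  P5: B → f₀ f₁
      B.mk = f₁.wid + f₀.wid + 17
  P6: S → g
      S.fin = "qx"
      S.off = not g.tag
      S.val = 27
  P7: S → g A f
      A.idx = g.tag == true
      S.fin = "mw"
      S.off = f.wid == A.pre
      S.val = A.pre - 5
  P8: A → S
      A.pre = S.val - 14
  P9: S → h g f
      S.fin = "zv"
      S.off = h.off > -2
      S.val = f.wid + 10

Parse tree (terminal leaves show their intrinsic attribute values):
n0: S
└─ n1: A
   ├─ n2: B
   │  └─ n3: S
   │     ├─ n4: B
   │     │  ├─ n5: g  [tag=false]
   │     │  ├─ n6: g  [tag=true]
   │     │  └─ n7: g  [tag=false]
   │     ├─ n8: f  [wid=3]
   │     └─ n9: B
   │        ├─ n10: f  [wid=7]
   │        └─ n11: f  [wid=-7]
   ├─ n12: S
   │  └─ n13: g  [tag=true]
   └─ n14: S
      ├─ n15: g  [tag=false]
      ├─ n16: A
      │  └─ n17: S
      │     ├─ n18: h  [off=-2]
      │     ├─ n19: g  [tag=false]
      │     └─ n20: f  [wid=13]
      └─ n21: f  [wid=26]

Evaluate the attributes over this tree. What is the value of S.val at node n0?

1. n1.idx = false  [false]
2. n2.val = 0  [0]
3. n4.val = 15  [15]
4. n5.tag = false  [terminal]
5. n6.tag = true  [terminal]
6. n7.tag = false  [terminal]
7. n4.mk = 11  [B.val - 4]
8. n8.wid = 3  [terminal]
9. n9.val = 4  [f.wid + 1]
10. n10.wid = 7  [terminal]
11. n11.wid = -7  [terminal]
12. n9.mk = 17  [f₁.wid + f₀.wid + 17]
13. n3.fin = "mv"  ["mv"]
14. n3.off = false  [false]
15. n3.val = -3  [-3]
16. n2.mk = -3  [B.val - 3]
17. n13.tag = true  [terminal]
18. n12.fin = "qx"  ["qx"]
19. n12.off = false  [not g.tag]
20. n12.val = 27  [27]
21. n15.tag = false  [terminal]
22. n16.idx = false  [g.tag == true]
23. n18.off = -2  [terminal]
24. n19.tag = false  [terminal]
25. n20.wid = 13  [terminal]
26. n17.fin = "zv"  ["zv"]
27. n17.off = false  [h.off > -2]
28. n17.val = 23  [f.wid + 10]
29. n16.pre = 9  [S.val - 14]
30. n21.wid = 26  [terminal]
31. n14.fin = "mw"  ["mw"]
32. n14.off = false  [f.wid == A.pre]
33. n14.val = 4  [A.pre - 5]
34. n1.pre = 15  [B.mk + 18]
35. n0.fin = "pq"  ["pq"]
36. n0.off = true  [A.pre > 14]
37. n0.val = 16  [A.pre + 1]

16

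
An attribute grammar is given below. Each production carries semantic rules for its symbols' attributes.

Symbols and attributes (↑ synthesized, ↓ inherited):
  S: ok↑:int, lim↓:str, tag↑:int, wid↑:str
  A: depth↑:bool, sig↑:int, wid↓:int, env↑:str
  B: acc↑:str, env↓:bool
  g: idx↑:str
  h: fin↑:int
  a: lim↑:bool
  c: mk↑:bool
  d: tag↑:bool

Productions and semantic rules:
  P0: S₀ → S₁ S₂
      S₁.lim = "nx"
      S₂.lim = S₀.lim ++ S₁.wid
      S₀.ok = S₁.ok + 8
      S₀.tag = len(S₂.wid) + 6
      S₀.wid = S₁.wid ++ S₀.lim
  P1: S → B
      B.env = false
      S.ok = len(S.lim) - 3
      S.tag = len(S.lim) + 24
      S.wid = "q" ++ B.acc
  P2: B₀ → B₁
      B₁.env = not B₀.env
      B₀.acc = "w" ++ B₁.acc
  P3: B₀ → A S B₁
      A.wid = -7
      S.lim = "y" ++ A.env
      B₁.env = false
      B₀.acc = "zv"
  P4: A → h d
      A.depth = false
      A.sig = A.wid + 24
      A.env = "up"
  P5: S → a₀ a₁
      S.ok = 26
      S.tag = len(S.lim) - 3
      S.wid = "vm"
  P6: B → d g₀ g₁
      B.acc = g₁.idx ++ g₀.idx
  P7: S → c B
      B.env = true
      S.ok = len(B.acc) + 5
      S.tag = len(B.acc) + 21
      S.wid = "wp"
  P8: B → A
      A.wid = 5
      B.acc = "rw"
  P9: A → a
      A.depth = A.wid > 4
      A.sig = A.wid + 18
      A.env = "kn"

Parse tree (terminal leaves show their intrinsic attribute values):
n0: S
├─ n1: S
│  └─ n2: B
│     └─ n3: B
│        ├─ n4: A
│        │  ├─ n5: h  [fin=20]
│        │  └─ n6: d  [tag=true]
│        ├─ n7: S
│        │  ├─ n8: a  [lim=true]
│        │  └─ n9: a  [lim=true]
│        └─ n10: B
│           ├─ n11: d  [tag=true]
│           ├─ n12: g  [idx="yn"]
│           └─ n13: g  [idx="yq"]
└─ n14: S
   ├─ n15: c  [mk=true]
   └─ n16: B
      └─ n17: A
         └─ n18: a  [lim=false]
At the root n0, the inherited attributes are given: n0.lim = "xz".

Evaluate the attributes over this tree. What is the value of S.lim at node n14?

1. n0.lim = "xz"  [given at root]
2. n1.lim = "nx"  ["nx"]
3. n2.env = false  [false]
4. n3.env = true  [not B₀.env]
5. n4.wid = -7  [-7]
6. n5.fin = 20  [terminal]
7. n6.tag = true  [terminal]
8. n4.depth = false  [false]
9. n4.sig = 17  [A.wid + 24]
10. n4.env = "up"  ["up"]
11. n7.lim = "yup"  ["y" ++ A.env]
12. n8.lim = true  [terminal]
13. n9.lim = true  [terminal]
14. n7.ok = 26  [26]
15. n7.tag = 0  [len(S.lim) - 3]
16. n7.wid = "vm"  ["vm"]
17. n10.env = false  [false]
18. n11.tag = true  [terminal]
19. n12.idx = "yn"  [terminal]
20. n13.idx = "yq"  [terminal]
21. n10.acc = "yqyn"  [g₁.idx ++ g₀.idx]
22. n3.acc = "zv"  ["zv"]
23. n2.acc = "wzv"  ["w" ++ B₁.acc]
24. n1.ok = -1  [len(S.lim) - 3]
25. n1.tag = 26  [len(S.lim) + 24]
26. n1.wid = "qwzv"  ["q" ++ B.acc]
27. n14.lim = "xzqwzv"  [S₀.lim ++ S₁.wid]
28. n15.mk = true  [terminal]
29. n16.env = true  [true]
30. n17.wid = 5  [5]
31. n18.lim = false  [terminal]
32. n17.depth = true  [A.wid > 4]
33. n17.sig = 23  [A.wid + 18]
34. n17.env = "kn"  ["kn"]
35. n16.acc = "rw"  ["rw"]
36. n14.ok = 7  [len(B.acc) + 5]
37. n14.tag = 23  [len(B.acc) + 21]
38. n14.wid = "wp"  ["wp"]
39. n0.ok = 7  [S₁.ok + 8]
40. n0.tag = 8  [len(S₂.wid) + 6]
41. n0.wid = "qwzvxz"  [S₁.wid ++ S₀.lim]

"xzqwzv"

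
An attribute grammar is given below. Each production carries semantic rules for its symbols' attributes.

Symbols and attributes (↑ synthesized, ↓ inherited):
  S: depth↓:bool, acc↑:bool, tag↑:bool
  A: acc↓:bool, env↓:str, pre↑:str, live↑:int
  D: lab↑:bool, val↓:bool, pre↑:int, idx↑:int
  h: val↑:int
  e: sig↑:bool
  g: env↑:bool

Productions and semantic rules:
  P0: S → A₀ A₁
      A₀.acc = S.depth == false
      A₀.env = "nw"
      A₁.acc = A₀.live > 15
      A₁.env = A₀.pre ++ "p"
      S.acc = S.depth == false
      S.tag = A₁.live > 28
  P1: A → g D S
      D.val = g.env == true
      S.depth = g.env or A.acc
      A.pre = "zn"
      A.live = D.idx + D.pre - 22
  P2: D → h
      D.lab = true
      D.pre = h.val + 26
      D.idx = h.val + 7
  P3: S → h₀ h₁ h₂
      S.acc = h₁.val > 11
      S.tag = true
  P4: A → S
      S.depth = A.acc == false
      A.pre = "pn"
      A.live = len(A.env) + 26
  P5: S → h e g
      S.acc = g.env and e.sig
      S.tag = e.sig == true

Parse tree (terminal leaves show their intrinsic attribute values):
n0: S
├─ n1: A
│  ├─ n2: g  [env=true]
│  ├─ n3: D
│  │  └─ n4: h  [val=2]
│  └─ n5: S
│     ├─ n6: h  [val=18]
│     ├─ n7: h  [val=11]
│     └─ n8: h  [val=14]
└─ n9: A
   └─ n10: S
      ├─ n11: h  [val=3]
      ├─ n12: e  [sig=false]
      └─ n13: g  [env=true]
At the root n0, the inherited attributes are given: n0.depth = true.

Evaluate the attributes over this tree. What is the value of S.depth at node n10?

1. n0.depth = true  [given at root]
2. n1.acc = false  [S.depth == false]
3. n1.env = "nw"  ["nw"]
4. n2.env = true  [terminal]
5. n3.val = true  [g.env == true]
6. n4.val = 2  [terminal]
7. n3.lab = true  [true]
8. n3.pre = 28  [h.val + 26]
9. n3.idx = 9  [h.val + 7]
10. n5.depth = true  [g.env or A.acc]
11. n6.val = 18  [terminal]
12. n7.val = 11  [terminal]
13. n8.val = 14  [terminal]
14. n5.acc = false  [h₁.val > 11]
15. n5.tag = true  [true]
16. n1.pre = "zn"  ["zn"]
17. n1.live = 15  [D.idx + D.pre - 22]
18. n9.acc = false  [A₀.live > 15]
19. n9.env = "znp"  [A₀.pre ++ "p"]
20. n10.depth = true  [A.acc == false]
21. n11.val = 3  [terminal]
22. n12.sig = false  [terminal]
23. n13.env = true  [terminal]
24. n10.acc = false  [g.env and e.sig]
25. n10.tag = false  [e.sig == true]
26. n9.pre = "pn"  ["pn"]
27. n9.live = 29  [len(A.env) + 26]
28. n0.acc = false  [S.depth == false]
29. n0.tag = true  [A₁.live > 28]

true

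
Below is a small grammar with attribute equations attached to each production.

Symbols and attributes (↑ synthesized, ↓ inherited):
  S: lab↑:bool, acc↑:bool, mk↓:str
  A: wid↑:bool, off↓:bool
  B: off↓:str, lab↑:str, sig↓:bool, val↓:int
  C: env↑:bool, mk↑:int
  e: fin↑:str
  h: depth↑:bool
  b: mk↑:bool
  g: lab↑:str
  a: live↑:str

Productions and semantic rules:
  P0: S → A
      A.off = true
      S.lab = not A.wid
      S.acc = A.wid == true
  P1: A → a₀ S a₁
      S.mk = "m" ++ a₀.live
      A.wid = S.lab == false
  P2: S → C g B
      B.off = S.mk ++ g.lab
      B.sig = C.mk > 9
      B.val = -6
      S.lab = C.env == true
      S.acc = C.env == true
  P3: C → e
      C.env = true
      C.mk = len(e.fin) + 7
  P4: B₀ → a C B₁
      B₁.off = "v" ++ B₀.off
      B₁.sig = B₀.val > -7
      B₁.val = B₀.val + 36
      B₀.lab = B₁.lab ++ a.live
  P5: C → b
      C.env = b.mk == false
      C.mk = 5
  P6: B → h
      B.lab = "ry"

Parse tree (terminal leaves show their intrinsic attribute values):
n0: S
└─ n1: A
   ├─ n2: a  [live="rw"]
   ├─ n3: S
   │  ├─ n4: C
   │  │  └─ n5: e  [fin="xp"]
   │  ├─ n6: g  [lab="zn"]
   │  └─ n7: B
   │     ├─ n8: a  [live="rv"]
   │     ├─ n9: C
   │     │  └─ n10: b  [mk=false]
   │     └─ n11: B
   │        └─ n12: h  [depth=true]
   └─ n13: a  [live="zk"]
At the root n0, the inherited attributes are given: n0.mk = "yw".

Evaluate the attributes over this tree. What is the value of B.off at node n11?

"vmrwzn"

1. n0.mk = "yw"  [given at root]
2. n1.off = true  [true]
3. n2.live = "rw"  [terminal]
4. n3.mk = "mrw"  ["m" ++ a₀.live]
5. n5.fin = "xp"  [terminal]
6. n4.env = true  [true]
7. n4.mk = 9  [len(e.fin) + 7]
8. n6.lab = "zn"  [terminal]
9. n7.off = "mrwzn"  [S.mk ++ g.lab]
10. n7.sig = false  [C.mk > 9]
11. n7.val = -6  [-6]
12. n8.live = "rv"  [terminal]
13. n10.mk = false  [terminal]
14. n9.env = true  [b.mk == false]
15. n9.mk = 5  [5]
16. n11.off = "vmrwzn"  ["v" ++ B₀.off]
17. n11.sig = true  [B₀.val > -7]
18. n11.val = 30  [B₀.val + 36]
19. n12.depth = true  [terminal]
20. n11.lab = "ry"  ["ry"]
21. n7.lab = "ryrv"  [B₁.lab ++ a.live]
22. n3.lab = true  [C.env == true]
23. n3.acc = true  [C.env == true]
24. n13.live = "zk"  [terminal]
25. n1.wid = false  [S.lab == false]
26. n0.lab = true  [not A.wid]
27. n0.acc = false  [A.wid == true]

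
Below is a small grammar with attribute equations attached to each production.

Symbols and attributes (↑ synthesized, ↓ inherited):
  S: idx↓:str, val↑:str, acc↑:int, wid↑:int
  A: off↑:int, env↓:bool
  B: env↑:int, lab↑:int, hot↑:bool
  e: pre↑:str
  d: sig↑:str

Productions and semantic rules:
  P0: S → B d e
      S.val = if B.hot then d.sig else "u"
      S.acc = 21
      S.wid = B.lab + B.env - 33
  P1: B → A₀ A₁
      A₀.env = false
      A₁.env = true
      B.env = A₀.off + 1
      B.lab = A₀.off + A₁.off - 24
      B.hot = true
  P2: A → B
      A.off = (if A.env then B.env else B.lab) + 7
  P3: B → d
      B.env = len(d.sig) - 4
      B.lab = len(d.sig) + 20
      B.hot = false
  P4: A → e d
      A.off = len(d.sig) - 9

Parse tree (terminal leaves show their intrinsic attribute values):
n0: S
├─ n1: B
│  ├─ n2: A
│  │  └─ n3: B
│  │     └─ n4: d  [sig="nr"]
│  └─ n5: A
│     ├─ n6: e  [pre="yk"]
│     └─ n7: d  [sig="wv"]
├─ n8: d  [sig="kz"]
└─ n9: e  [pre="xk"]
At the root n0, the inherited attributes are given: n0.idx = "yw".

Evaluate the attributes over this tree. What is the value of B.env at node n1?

1. n0.idx = "yw"  [given at root]
2. n2.env = false  [false]
3. n4.sig = "nr"  [terminal]
4. n3.env = -2  [len(d.sig) - 4]
5. n3.lab = 22  [len(d.sig) + 20]
6. n3.hot = false  [false]
7. n2.off = 29  [(if A.env then B.env else B.lab) + 7]
8. n5.env = true  [true]
9. n6.pre = "yk"  [terminal]
10. n7.sig = "wv"  [terminal]
11. n5.off = -7  [len(d.sig) - 9]
12. n1.env = 30  [A₀.off + 1]
13. n1.lab = -2  [A₀.off + A₁.off - 24]
14. n1.hot = true  [true]
15. n8.sig = "kz"  [terminal]
16. n9.pre = "xk"  [terminal]
17. n0.val = "kz"  [if B.hot then d.sig else "u"]
18. n0.acc = 21  [21]
19. n0.wid = -5  [B.lab + B.env - 33]

30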